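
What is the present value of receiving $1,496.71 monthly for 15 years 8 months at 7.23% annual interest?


Present value of an ordinary annuity: PV = PMT × (1 − (1 + r)^(−n)) / r
Monthly rate r = 0.0723/12 = 0.006025, n = 188
PV = $1,496.71 × (1 − (1 + 0.0723/12)^(−188)) / (0.0723/12)
PV = $1,496.71 × 112.322156
PV = $168,113.69

PV = PMT × (1-(1+r)^(-n))/r = $168,113.69


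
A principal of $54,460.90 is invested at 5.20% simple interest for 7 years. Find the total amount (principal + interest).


Total amount formula: A = P(1 + rt) = P + P·r·t
Interest: I = P × r × t = $54,460.90 × 0.052 × 7 = $19,823.77
A = P + I = $54,460.90 + $19,823.77 = $74,284.67

A = P + I = P(1 + rt) = $74,284.67


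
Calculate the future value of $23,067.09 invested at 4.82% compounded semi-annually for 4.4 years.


Compound interest formula: A = P(1 + r/n)^(nt)
A = $23,067.09 × (1 + 0.0482/2)^(2 × 4.4)
Growth factor: (1 + 0.0482/2)^8.8 = 1.2331412
A = $23,067.09 × 1.2331412
A = $28,444.98

A = P(1 + r/n)^(nt) = $28,444.98


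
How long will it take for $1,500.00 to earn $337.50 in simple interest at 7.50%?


Rearrange the simple interest formula for t:
I = P × r × t  ⇒  t = I / (P × r)
t = $337.50 / ($1,500.00 × 0.075)
t = 3

t = I/(P×r) = 3 years


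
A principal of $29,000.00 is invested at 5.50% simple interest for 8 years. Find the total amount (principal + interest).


Total amount formula: A = P(1 + rt) = P + P·r·t
Interest: I = P × r × t = $29,000.00 × 0.055 × 8 = $12,760.00
A = P + I = $29,000.00 + $12,760.00 = $41,760.00

A = P + I = P(1 + rt) = $41,760.00


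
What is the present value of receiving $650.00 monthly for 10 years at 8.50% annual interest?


Present value of an ordinary annuity: PV = PMT × (1 − (1 + r)^(−n)) / r
Monthly rate r = 0.085/12 ≈ 0.00708333, n = 120
PV = $650.00 × (1 − (1 + 0.085/12)^(−120)) / (0.085/12)
PV = $650.00 × 80.654470
PV = $52,425.41

PV = PMT × (1-(1+r)^(-n))/r = $52,425.41


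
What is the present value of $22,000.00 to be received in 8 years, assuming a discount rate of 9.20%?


Present value formula: PV = FV / (1 + r)^t
PV = $22,000.00 / (1 + 0.092)^8
PV = $22,000.00 / 2.022000
PV = $10,880.32

PV = FV / (1 + r)^t = $10,880.32


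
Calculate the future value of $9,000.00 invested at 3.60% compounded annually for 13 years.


Compound interest formula: A = P(1 + r/n)^(nt)
A = $9,000.00 × (1 + 0.036/1)^(1 × 13)
Growth factor: (1 + 0.036/1)^13 = 1.583714
A = $9,000.00 × 1.583714
A = $14,253.43

A = P(1 + r/n)^(nt) = $14,253.43


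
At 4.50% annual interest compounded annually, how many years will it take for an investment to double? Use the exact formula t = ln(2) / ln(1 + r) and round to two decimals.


Doubling condition: (1 + r)^t = 2
Take ln of both sides: t × ln(1 + r) = ln(2)
t = ln(2) / ln(1 + r)
t = 0.693147 / 0.044017
t = 15.75

t = ln(2) / ln(1 + r) = 15.75 years


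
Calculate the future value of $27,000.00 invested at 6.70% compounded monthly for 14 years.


Compound interest formula: A = P(1 + r/n)^(nt)
A = $27,000.00 × (1 + 0.067/12)^(12 × 14)
Growth factor: (1 + 0.067/12)^168 = 2.548210
A = $27,000.00 × 2.548210
A = $68,801.67

A = P(1 + r/n)^(nt) = $68,801.67


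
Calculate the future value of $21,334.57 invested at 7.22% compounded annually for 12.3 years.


Compound interest formula: A = P(1 + r/n)^(nt)
A = $21,334.57 × (1 + 0.0722/1)^(1 × 12.3)
Growth factor: (1 + 0.0722/1)^12.3 = 2.357178
A = $21,334.57 × 2.357178
A = $50,289.38

A = P(1 + r/n)^(nt) = $50,289.38


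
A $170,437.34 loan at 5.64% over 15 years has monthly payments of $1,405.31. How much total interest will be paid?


Total paid over the life of the loan = PMT × n.
Total paid = $1,405.31 × 180 = $252,955.80
Total interest = total paid − principal = $252,955.80 − $170,437.34 = $82,518.46

Total interest = (PMT × n) - PV = $82,518.46


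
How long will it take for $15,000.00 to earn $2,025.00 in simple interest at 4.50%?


Rearrange the simple interest formula for t:
I = P × r × t  ⇒  t = I / (P × r)
t = $2,025.00 / ($15,000.00 × 0.045)
t = 3

t = I/(P×r) = 3 years


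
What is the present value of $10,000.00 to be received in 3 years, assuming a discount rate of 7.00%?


Present value formula: PV = FV / (1 + r)^t
PV = $10,000.00 / (1 + 0.07)^3
PV = $10,000.00 / 1.225043
PV = $8,162.98

PV = FV / (1 + r)^t = $8,162.98


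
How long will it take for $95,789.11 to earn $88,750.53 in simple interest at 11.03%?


Rearrange the simple interest formula for t:
I = P × r × t  ⇒  t = I / (P × r)
t = $88,750.53 / ($95,789.11 × 0.1103)
t = 8.4

t = I/(P×r) = 8.4 years


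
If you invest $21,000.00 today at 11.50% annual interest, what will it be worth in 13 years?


Future value formula: FV = PV × (1 + r)^t
FV = $21,000.00 × (1 + 0.115)^13
FV = $21,000.00 × 4.116928
FV = $86,455.49

FV = PV × (1 + r)^t = $86,455.49


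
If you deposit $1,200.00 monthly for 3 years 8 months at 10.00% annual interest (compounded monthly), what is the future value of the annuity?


Future value of an ordinary annuity: FV = PMT × ((1 + r)^n − 1) / r
Monthly rate r = 0.1/12 ≈ 0.00833333, n = 44
FV = $1,200.00 × ((1 + 0.1/12)^44 − 1) / (0.1/12)
FV = $1,200.00 × 52.887150
FV = $63,464.58

FV = PMT × ((1+r)^n - 1)/r = $63,464.58


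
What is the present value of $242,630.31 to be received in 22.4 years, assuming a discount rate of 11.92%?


Present value formula: PV = FV / (1 + r)^t
PV = $242,630.31 / (1 + 0.1192)^22.4
PV = $242,630.31 / 12.460415
PV = $19,472.09

PV = FV / (1 + r)^t = $19,472.09


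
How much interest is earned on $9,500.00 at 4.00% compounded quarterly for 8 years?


Compound interest earned = final amount − principal.
A = P(1 + r/n)^(nt) = $9,500.00 × (1 + 0.04/4)^(4 × 8) = $13,061.94
Interest = A − P = $13,061.94 − $9,500.00 = $3,561.94

Interest = A - P = $3,561.94


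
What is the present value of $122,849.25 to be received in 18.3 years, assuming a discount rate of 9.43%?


Present value formula: PV = FV / (1 + r)^t
PV = $122,849.25 / (1 + 0.0943)^18.3
PV = $122,849.25 / 5.202309
PV = $23,614.37

PV = FV / (1 + r)^t = $23,614.37


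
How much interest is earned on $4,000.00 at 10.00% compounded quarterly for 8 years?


Compound interest earned = final amount − principal.
A = P(1 + r/n)^(nt) = $4,000.00 × (1 + 0.1/4)^(4 × 8) = $8,815.03
Interest = A − P = $8,815.03 − $4,000.00 = $4,815.03

Interest = A - P = $4,815.03


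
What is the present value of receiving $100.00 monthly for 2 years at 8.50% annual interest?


Present value of an ordinary annuity: PV = PMT × (1 − (1 + r)^(−n)) / r
Monthly rate r = 0.085/12 ≈ 0.00708333, n = 24
PV = $100.00 × (1 − (1 + 0.085/12)^(−24)) / (0.085/12)
PV = $100.00 × 21.999453
PV = $2,199.95

PV = PMT × (1-(1+r)^(-n))/r = $2,199.95


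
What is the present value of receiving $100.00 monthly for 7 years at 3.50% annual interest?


Present value of an ordinary annuity: PV = PMT × (1 − (1 + r)^(−n)) / r
Monthly rate r = 0.035/12 ≈ 0.00291667, n = 84
PV = $100.00 × (1 − (1 + 0.035/12)^(−84)) / (0.035/12)
PV = $100.00 × 74.405589
PV = $7,440.56

PV = PMT × (1-(1+r)^(-n))/r = $7,440.56


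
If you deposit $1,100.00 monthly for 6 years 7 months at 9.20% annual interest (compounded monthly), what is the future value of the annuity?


Future value of an ordinary annuity: FV = PMT × ((1 + r)^n − 1) / r
Monthly rate r = 0.092/12 ≈ 0.00766667, n = 79
FV = $1,100.00 × ((1 + 0.092/12)^79 − 1) / (0.092/12)
FV = $1,100.00 × 108.032017
FV = $118,835.22

FV = PMT × ((1+r)^n - 1)/r = $118,835.22


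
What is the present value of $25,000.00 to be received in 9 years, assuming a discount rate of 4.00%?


Present value formula: PV = FV / (1 + r)^t
PV = $25,000.00 / (1 + 0.04)^9
PV = $25,000.00 / 1.423312
PV = $17,564.67

PV = FV / (1 + r)^t = $17,564.67


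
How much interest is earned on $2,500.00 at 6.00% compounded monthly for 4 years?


Compound interest earned = final amount − principal.
A = P(1 + r/n)^(nt) = $2,500.00 × (1 + 0.06/12)^(12 × 4) = $3,176.22
Interest = A − P = $3,176.22 − $2,500.00 = $676.22

Interest = A - P = $676.22


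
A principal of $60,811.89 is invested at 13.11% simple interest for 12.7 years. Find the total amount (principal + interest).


Total amount formula: A = P(1 + rt) = P + P·r·t
Interest: I = P × r × t = $60,811.89 × 0.1311 × 12.7 = $101,249.97
A = P + I = $60,811.89 + $101,249.97 = $162,061.86

A = P + I = P(1 + rt) = $162,061.86


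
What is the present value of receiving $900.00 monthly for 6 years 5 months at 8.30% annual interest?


Present value of an ordinary annuity: PV = PMT × (1 − (1 + r)^(−n)) / r
Monthly rate r = 0.083/12 ≈ 0.00691667, n = 77
PV = $900.00 × (1 − (1 + 0.083/12)^(−77)) / (0.083/12)
PV = $900.00 × 59.5425945
PV = $53,588.34

PV = PMT × (1-(1+r)^(-n))/r = $53,588.34


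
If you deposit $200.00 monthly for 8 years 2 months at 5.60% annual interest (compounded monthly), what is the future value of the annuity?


Future value of an ordinary annuity: FV = PMT × ((1 + r)^n − 1) / r
Monthly rate r = 0.056/12 ≈ 0.00466667, n = 98
FV = $200.00 × ((1 + 0.056/12)^98 − 1) / (0.056/12)
FV = $200.00 × 123.894783
FV = $24,778.96

FV = PMT × ((1+r)^n - 1)/r = $24,778.96


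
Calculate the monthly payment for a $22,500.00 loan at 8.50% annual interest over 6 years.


Loan payment formula: PMT = PV × r / (1 − (1 + r)^(−n))
Monthly rate r = 0.085/12 ≈ 0.00708333, n = 72 months
Denominator: 1 − (1 + 0.085/12)^(−72) = 0.398424
PMT = $22,500.00 × (0.085/12) / 0.398424
PMT = $400.01 per month

PMT = PV × r / (1-(1+r)^(-n)) = $400.01/month


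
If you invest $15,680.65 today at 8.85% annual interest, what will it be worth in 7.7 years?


Future value formula: FV = PV × (1 + r)^t
FV = $15,680.65 × (1 + 0.0885)^7.7
FV = $15,680.65 × 1.9212281
FV = $30,126.11

FV = PV × (1 + r)^t = $30,126.11


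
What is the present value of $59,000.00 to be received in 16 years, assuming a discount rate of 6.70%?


Present value formula: PV = FV / (1 + r)^t
PV = $59,000.00 / (1 + 0.067)^16
PV = $59,000.00 / 2.822479
PV = $20,903.61

PV = FV / (1 + r)^t = $20,903.61


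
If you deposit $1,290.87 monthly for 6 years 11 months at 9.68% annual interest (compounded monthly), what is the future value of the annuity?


Future value of an ordinary annuity: FV = PMT × ((1 + r)^n − 1) / r
Monthly rate r = 0.0968/12 ≈ 0.00806667, n = 83
FV = $1,290.87 × ((1 + 0.0968/12)^83 − 1) / (0.0968/12)
FV = $1,290.87 × 117.531314
FV = $151,717.65

FV = PMT × ((1+r)^n - 1)/r = $151,717.65


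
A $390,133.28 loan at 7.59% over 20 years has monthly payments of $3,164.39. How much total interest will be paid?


Total paid over the life of the loan = PMT × n.
Total paid = $3,164.39 × 240 = $759,453.60
Total interest = total paid − principal = $759,453.60 − $390,133.28 = $369,320.32

Total interest = (PMT × n) - PV = $369,320.32


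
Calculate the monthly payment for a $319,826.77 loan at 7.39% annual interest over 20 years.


Loan payment formula: PMT = PV × r / (1 − (1 + r)^(−n))
Monthly rate r = 0.0739/12 ≈ 0.00615833, n = 240 months
Denominator: 1 − (1 + 0.0739/12)^(−240) = 0.7708704
PMT = $319,826.77 × (0.0739/12) / 0.7708704
PMT = $2,555.03 per month

PMT = PV × r / (1-(1+r)^(-n)) = $2,555.03/month


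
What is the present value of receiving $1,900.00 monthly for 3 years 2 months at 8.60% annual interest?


Present value of an ordinary annuity: PV = PMT × (1 − (1 + r)^(−n)) / r
Monthly rate r = 0.086/12 ≈ 0.00716667, n = 38
PV = $1,900.00 × (1 − (1 + 0.086/12)^(−38)) / (0.086/12)
PV = $1,900.00 × 33.161805
PV = $63,007.43

PV = PMT × (1-(1+r)^(-n))/r = $63,007.43


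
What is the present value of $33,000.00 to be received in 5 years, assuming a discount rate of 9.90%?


Present value formula: PV = FV / (1 + r)^t
PV = $33,000.00 / (1 + 0.099)^5
PV = $33,000.00 / 1.6032028
PV = $20,583.80

PV = FV / (1 + r)^t = $20,583.80


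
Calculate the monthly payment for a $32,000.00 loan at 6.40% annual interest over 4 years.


Loan payment formula: PMT = PV × r / (1 − (1 + r)^(−n))
Monthly rate r = 0.064/12 ≈ 0.00533333, n = 48 months
Denominator: 1 − (1 + 0.064/12)^(−48) = 0.225331
PMT = $32,000.00 × (0.064/12) / 0.225331
PMT = $757.40 per month

PMT = PV × r / (1-(1+r)^(-n)) = $757.40/month


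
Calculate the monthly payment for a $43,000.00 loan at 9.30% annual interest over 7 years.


Loan payment formula: PMT = PV × r / (1 − (1 + r)^(−n))
Monthly rate r = 0.093/12 = 0.00775, n = 84 months
Denominator: 1 − (1 + 0.093/12)^(−84) = 0.477166
PMT = $43,000.00 × (0.093/12) / 0.477166
PMT = $698.39 per month

PMT = PV × r / (1-(1+r)^(-n)) = $698.39/month


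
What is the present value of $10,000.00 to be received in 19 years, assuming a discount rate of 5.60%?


Present value formula: PV = FV / (1 + r)^t
PV = $10,000.00 / (1 + 0.056)^19
PV = $10,000.00 / 2.815882
PV = $3,551.29

PV = FV / (1 + r)^t = $3,551.29


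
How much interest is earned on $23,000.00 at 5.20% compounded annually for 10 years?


Compound interest earned = final amount − principal.
A = P(1 + r/n)^(nt) = $23,000.00 × (1 + 0.052/1)^(1 × 10) = $38,184.34
Interest = A − P = $38,184.34 − $23,000.00 = $15,184.34

Interest = A - P = $15,184.34


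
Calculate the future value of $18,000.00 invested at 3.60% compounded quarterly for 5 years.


Compound interest formula: A = P(1 + r/n)^(nt)
A = $18,000.00 × (1 + 0.036/4)^(4 × 5)
Growth factor: (1 + 0.036/4)^20 = 1.196254
A = $18,000.00 × 1.196254
A = $21,532.57

A = P(1 + r/n)^(nt) = $21,532.57


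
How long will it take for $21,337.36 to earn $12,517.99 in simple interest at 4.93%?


Rearrange the simple interest formula for t:
I = P × r × t  ⇒  t = I / (P × r)
t = $12,517.99 / ($21,337.36 × 0.0493)
t = 11.9

t = I/(P×r) = 11.9 years


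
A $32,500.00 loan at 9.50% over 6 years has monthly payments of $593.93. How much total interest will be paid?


Total paid over the life of the loan = PMT × n.
Total paid = $593.93 × 72 = $42,762.96
Total interest = total paid − principal = $42,762.96 − $32,500.00 = $10,262.96

Total interest = (PMT × n) - PV = $10,262.96


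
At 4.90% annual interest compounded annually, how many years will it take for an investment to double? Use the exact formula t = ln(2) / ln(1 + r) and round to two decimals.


Doubling condition: (1 + r)^t = 2
Take ln of both sides: t × ln(1 + r) = ln(2)
t = ln(2) / ln(1 + r)
t = 0.693147 / 0.047837
t = 14.49

t = ln(2) / ln(1 + r) = 14.49 years


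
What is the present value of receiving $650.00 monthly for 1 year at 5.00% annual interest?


Present value of an ordinary annuity: PV = PMT × (1 − (1 + r)^(−n)) / r
Monthly rate r = 0.05/12 ≈ 0.00416667, n = 12
PV = $650.00 × (1 − (1 + 0.05/12)^(−12)) / (0.05/12)
PV = $650.00 × 11.681222
PV = $7,592.79

PV = PMT × (1-(1+r)^(-n))/r = $7,592.79


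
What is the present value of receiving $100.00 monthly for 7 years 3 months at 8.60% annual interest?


Present value of an ordinary annuity: PV = PMT × (1 − (1 + r)^(−n)) / r
Monthly rate r = 0.086/12 ≈ 0.00716667, n = 87
PV = $100.00 × (1 − (1 + 0.086/12)^(−87)) / (0.086/12)
PV = $100.00 × 64.568618
PV = $6,456.86

PV = PMT × (1-(1+r)^(-n))/r = $6,456.86


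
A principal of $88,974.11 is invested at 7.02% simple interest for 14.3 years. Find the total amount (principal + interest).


Total amount formula: A = P(1 + rt) = P + P·r·t
Interest: I = P × r × t = $88,974.11 × 0.0702 × 14.3 = $89,317.55
A = P + I = $88,974.11 + $89,317.55 = $178,291.66

A = P + I = P(1 + rt) = $178,291.66


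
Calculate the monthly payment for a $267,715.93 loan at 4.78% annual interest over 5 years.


Loan payment formula: PMT = PV × r / (1 − (1 + r)^(−n))
Monthly rate r = 0.0478/12 ≈ 0.00398333, n = 60 months
Denominator: 1 − (1 + 0.0478/12)^(−60) = 0.2122112
PMT = $267,715.93 × (0.0478/12) / 0.2122112
PMT = $5,025.19 per month

PMT = PV × r / (1-(1+r)^(-n)) = $5,025.19/month


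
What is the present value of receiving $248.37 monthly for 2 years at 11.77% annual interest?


Present value of an ordinary annuity: PV = PMT × (1 − (1 + r)^(−n)) / r
Monthly rate r = 0.1177/12 ≈ 0.00980833, n = 24
PV = $248.37 × (1 − (1 + 0.1177/12)^(−24)) / (0.1177/12)
PV = $248.37 × 21.291937
PV = $5,288.28

PV = PMT × (1-(1+r)^(-n))/r = $5,288.28


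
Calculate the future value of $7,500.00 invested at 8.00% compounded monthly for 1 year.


Compound interest formula: A = P(1 + r/n)^(nt)
A = $7,500.00 × (1 + 0.08/12)^(12 × 1)
Growth factor: (1 + 0.08/12)^12 = 1.083000
A = $7,500.00 × 1.083000
A = $8,122.50

A = P(1 + r/n)^(nt) = $8,122.50


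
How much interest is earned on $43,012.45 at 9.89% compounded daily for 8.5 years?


Compound interest earned = final amount − principal.
A = P(1 + r/n)^(nt) = $43,012.45 × (1 + 0.0989/365)^(365 × 8.5) = $99,686.05
Interest = A − P = $99,686.05 − $43,012.45 = $56,673.60

Interest = A - P = $56,673.60


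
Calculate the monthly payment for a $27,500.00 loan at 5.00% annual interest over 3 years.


Loan payment formula: PMT = PV × r / (1 − (1 + r)^(−n))
Monthly rate r = 0.05/12 ≈ 0.00416667, n = 36 months
Denominator: 1 − (1 + 0.05/12)^(−36) = 0.139024
PMT = $27,500.00 × (0.05/12) / 0.139024
PMT = $824.20 per month

PMT = PV × r / (1-(1+r)^(-n)) = $824.20/month


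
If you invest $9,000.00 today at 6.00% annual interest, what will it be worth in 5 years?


Future value formula: FV = PV × (1 + r)^t
FV = $9,000.00 × (1 + 0.06)^5
FV = $9,000.00 × 1.338226
FV = $12,044.03

FV = PV × (1 + r)^t = $12,044.03


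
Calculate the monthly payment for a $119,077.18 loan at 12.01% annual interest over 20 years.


Loan payment formula: PMT = PV × r / (1 − (1 + r)^(−n))
Monthly rate r = 0.1201/12 ≈ 0.01000833, n = 240 months
Denominator: 1 − (1 + 0.1201/12)^(−240) = 0.908376
PMT = $119,077.18 × (0.1201/12) / 0.908376
PMT = $1,311.97 per month

PMT = PV × r / (1-(1+r)^(-n)) = $1,311.97/month


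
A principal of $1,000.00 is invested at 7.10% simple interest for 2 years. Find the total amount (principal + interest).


Total amount formula: A = P(1 + rt) = P + P·r·t
Interest: I = P × r × t = $1,000.00 × 0.071 × 2 = $142.00
A = P + I = $1,000.00 + $142.00 = $1,142.00

A = P + I = P(1 + rt) = $1,142.00


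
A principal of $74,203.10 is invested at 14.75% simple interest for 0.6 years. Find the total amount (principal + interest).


Total amount formula: A = P(1 + rt) = P + P·r·t
Interest: I = P × r × t = $74,203.10 × 0.1475 × 0.6 = $6,566.97
A = P + I = $74,203.10 + $6,566.97 = $80,770.07

A = P + I = P(1 + rt) = $80,770.07


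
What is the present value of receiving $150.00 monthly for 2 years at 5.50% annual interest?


Present value of an ordinary annuity: PV = PMT × (1 − (1 + r)^(−n)) / r
Monthly rate r = 0.055/12 ≈ 0.00458333, n = 24
PV = $150.00 × (1 − (1 + 0.055/12)^(−24)) / (0.055/12)
PV = $150.00 × 22.677971
PV = $3,401.70

PV = PMT × (1-(1+r)^(-n))/r = $3,401.70


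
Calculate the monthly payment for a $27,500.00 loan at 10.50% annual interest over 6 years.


Loan payment formula: PMT = PV × r / (1 − (1 + r)^(−n))
Monthly rate r = 0.105/12 = 0.00875, n = 72 months
Denominator: 1 − (1 + 0.105/12)^(−72) = 0.465947
PMT = $27,500.00 × (0.105/12) / 0.465947
PMT = $516.42 per month

PMT = PV × r / (1-(1+r)^(-n)) = $516.42/month


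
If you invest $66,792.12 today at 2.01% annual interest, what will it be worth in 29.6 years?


Future value formula: FV = PV × (1 + r)^t
FV = $66,792.12 × (1 + 0.0201)^29.6
FV = $66,792.12 × 1.8022927
FV = $120,378.95

FV = PV × (1 + r)^t = $120,378.95


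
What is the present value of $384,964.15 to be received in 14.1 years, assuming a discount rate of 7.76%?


Present value formula: PV = FV / (1 + r)^t
PV = $384,964.15 / (1 + 0.0776)^14.1
PV = $384,964.15 / 2.8684806
PV = $134,204.90

PV = FV / (1 + r)^t = $134,204.90


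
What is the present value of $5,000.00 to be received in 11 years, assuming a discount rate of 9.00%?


Present value formula: PV = FV / (1 + r)^t
PV = $5,000.00 / (1 + 0.09)^11
PV = $5,000.00 / 2.580426
PV = $1,937.66

PV = FV / (1 + r)^t = $1,937.66


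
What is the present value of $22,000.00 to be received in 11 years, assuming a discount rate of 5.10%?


Present value formula: PV = FV / (1 + r)^t
PV = $22,000.00 / (1 + 0.051)^11
PV = $22,000.00 / 1.7283428
PV = $12,728.96

PV = FV / (1 + r)^t = $12,728.96


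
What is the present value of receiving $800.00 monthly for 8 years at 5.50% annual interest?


Present value of an ordinary annuity: PV = PMT × (1 − (1 + r)^(−n)) / r
Monthly rate r = 0.055/12 ≈ 0.00458333, n = 96
PV = $800.00 × (1 − (1 + 0.055/12)^(−96)) / (0.055/12)
PV = $800.00 × 77.523453
PV = $62,018.76

PV = PMT × (1-(1+r)^(-n))/r = $62,018.76


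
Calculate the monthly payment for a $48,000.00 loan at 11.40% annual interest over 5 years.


Loan payment formula: PMT = PV × r / (1 − (1 + r)^(−n))
Monthly rate r = 0.114/12 = 0.0095, n = 60 months
Denominator: 1 − (1 + 0.114/12)^(−60) = 0.432951
PMT = $48,000.00 × (0.114/12) / 0.432951
PMT = $1,053.24 per month

PMT = PV × r / (1-(1+r)^(-n)) = $1,053.24/month


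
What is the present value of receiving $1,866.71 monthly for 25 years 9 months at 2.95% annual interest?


Present value of an ordinary annuity: PV = PMT × (1 − (1 + r)^(−n)) / r
Monthly rate r = 0.0295/12 ≈ 0.00245833, n = 309
PV = $1,866.71 × (1 − (1 + 0.0295/12)^(−309)) / (0.0295/12)
PV = $1,866.71 × 216.293634
PV = $403,757.49

PV = PMT × (1-(1+r)^(-n))/r = $403,757.49


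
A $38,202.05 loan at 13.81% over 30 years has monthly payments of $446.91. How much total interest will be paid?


Total paid over the life of the loan = PMT × n.
Total paid = $446.91 × 360 = $160,887.60
Total interest = total paid − principal = $160,887.60 − $38,202.05 = $122,685.55

Total interest = (PMT × n) - PV = $122,685.55


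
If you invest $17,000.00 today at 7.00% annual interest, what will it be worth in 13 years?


Future value formula: FV = PV × (1 + r)^t
FV = $17,000.00 × (1 + 0.07)^13
FV = $17,000.00 × 2.4098450002
FV = $40,967.37

FV = PV × (1 + r)^t = $40,967.37


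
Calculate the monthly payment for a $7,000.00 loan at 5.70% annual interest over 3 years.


Loan payment formula: PMT = PV × r / (1 − (1 + r)^(−n))
Monthly rate r = 0.057/12 = 0.00475, n = 36 months
Denominator: 1 − (1 + 0.057/12)^(−36) = 0.156837
PMT = $7,000.00 × (0.057/12) / 0.156837
PMT = $212.00 per month

PMT = PV × r / (1-(1+r)^(-n)) = $212.00/month


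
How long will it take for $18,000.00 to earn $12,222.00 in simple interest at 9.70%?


Rearrange the simple interest formula for t:
I = P × r × t  ⇒  t = I / (P × r)
t = $12,222.00 / ($18,000.00 × 0.097)
t = 7

t = I/(P×r) = 7 years


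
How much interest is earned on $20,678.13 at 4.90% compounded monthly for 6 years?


Compound interest earned = final amount − principal.
A = P(1 + r/n)^(nt) = $20,678.13 × (1 + 0.049/12)^(12 × 6) = $27,728.98
Interest = A − P = $27,728.98 − $20,678.13 = $7,050.85

Interest = A - P = $7,050.85


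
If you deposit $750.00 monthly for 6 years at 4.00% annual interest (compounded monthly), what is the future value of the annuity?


Future value of an ordinary annuity: FV = PMT × ((1 + r)^n − 1) / r
Monthly rate r = 0.04/12 ≈ 0.00333333, n = 72
FV = $750.00 × ((1 + 0.04/12)^72 − 1) / (0.04/12)
FV = $750.00 × 81.222564
FV = $60,916.92

FV = PMT × ((1+r)^n - 1)/r = $60,916.92


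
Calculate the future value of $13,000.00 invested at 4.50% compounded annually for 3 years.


Compound interest formula: A = P(1 + r/n)^(nt)
A = $13,000.00 × (1 + 0.045/1)^(1 × 3)
Growth factor: (1 + 0.045/1)^3 = 1.141166
A = $13,000.00 × 1.141166
A = $14,835.16

A = P(1 + r/n)^(nt) = $14,835.16


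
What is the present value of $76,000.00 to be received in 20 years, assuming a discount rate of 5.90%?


Present value formula: PV = FV / (1 + r)^t
PV = $76,000.00 / (1 + 0.059)^20
PV = $76,000.00 / 3.1471627
PV = $24,148.74

PV = FV / (1 + r)^t = $24,148.74


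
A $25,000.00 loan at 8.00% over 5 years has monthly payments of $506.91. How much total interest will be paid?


Total paid over the life of the loan = PMT × n.
Total paid = $506.91 × 60 = $30,414.60
Total interest = total paid − principal = $30,414.60 − $25,000.00 = $5,414.60

Total interest = (PMT × n) - PV = $5,414.60


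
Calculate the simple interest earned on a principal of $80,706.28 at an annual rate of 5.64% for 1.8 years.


Simple interest formula: I = P × r × t
I = $80,706.28 × 0.0564 × 1.8
I = $8,193.30

I = P × r × t = $8,193.30


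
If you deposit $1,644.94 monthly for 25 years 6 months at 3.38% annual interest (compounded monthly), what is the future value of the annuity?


Future value of an ordinary annuity: FV = PMT × ((1 + r)^n − 1) / r
Monthly rate r = 0.0338/12 ≈ 0.00281667, n = 306
FV = $1,644.94 × ((1 + 0.0338/12)^306 − 1) / (0.0338/12)
FV = $1,644.94 × 484.540164
FV = $797,039.50

FV = PMT × ((1+r)^n - 1)/r = $797,039.50


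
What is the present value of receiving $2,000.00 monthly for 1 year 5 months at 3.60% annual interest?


Present value of an ordinary annuity: PV = PMT × (1 − (1 + r)^(−n)) / r
Monthly rate r = 0.036/12 = 0.003, n = 17
PV = $2,000.00 × (1 − (1 + 0.036/12)^(−17)) / (0.036/12)
PV = $2,000.00 × 16.549592
PV = $33,099.18

PV = PMT × (1-(1+r)^(-n))/r = $33,099.18


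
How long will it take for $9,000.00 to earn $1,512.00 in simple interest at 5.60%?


Rearrange the simple interest formula for t:
I = P × r × t  ⇒  t = I / (P × r)
t = $1,512.00 / ($9,000.00 × 0.056)
t = 3

t = I/(P×r) = 3 years


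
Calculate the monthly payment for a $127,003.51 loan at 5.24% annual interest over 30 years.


Loan payment formula: PMT = PV × r / (1 − (1 + r)^(−n))
Monthly rate r = 0.0524/12 ≈ 0.00436667, n = 360 months
Denominator: 1 − (1 + 0.0524/12)^(−360) = 0.791659
PMT = $127,003.51 × (0.0524/12) / 0.791659
PMT = $700.53 per month

PMT = PV × r / (1-(1+r)^(-n)) = $700.53/month


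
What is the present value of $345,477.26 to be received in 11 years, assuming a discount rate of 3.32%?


Present value formula: PV = FV / (1 + r)^t
PV = $345,477.26 / (1 + 0.0332)^11
PV = $345,477.26 / 1.43228147
PV = $241,207.66

PV = FV / (1 + r)^t = $241,207.66


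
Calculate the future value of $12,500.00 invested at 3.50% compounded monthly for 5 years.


Compound interest formula: A = P(1 + r/n)^(nt)
A = $12,500.00 × (1 + 0.035/12)^(12 × 5)
Growth factor: (1 + 0.035/12)^60 = 1.190943
A = $12,500.00 × 1.190943
A = $14,886.79

A = P(1 + r/n)^(nt) = $14,886.79


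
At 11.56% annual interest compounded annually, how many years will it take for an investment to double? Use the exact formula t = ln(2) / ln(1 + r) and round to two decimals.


Doubling condition: (1 + r)^t = 2
Take ln of both sides: t × ln(1 + r) = ln(2)
t = ln(2) / ln(1 + r)
t = 0.693147 / 0.109392
t = 6.34

t = ln(2) / ln(1 + r) = 6.34 years


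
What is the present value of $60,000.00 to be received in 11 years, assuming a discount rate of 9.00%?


Present value formula: PV = FV / (1 + r)^t
PV = $60,000.00 / (1 + 0.09)^11
PV = $60,000.00 / 2.580426
PV = $23,251.97

PV = FV / (1 + r)^t = $23,251.97


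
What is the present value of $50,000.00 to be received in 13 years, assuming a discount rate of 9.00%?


Present value formula: PV = FV / (1 + r)^t
PV = $50,000.00 / (1 + 0.09)^13
PV = $50,000.00 / 3.065805
PV = $16,308.93

PV = FV / (1 + r)^t = $16,308.93


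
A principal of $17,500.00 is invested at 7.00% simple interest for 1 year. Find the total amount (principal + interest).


Total amount formula: A = P(1 + rt) = P + P·r·t
Interest: I = P × r × t = $17,500.00 × 0.07 × 1 = $1,225.00
A = P + I = $17,500.00 + $1,225.00 = $18,725.00

A = P + I = P(1 + rt) = $18,725.00


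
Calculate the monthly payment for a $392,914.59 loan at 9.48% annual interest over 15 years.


Loan payment formula: PMT = PV × r / (1 − (1 + r)^(−n))
Monthly rate r = 0.0948/12 = 0.0079, n = 180 months
Denominator: 1 − (1 + 0.0948/12)^(−180) = 0.757417
PMT = $392,914.59 × (0.0948/12) / 0.757417
PMT = $4,098.17 per month

PMT = PV × r / (1-(1+r)^(-n)) = $4,098.17/month


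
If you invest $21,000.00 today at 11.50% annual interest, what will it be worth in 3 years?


Future value formula: FV = PV × (1 + r)^t
FV = $21,000.00 × (1 + 0.115)^3
FV = $21,000.00 × 1.3861959
FV = $29,110.11

FV = PV × (1 + r)^t = $29,110.11


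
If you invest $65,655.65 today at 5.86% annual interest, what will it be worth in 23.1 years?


Future value formula: FV = PV × (1 + r)^t
FV = $65,655.65 × (1 + 0.0586)^23.1
FV = $65,655.65 × 3.7265474
FV = $244,668.89

FV = PV × (1 + r)^t = $244,668.89


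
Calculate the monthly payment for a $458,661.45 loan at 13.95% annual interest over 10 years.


Loan payment formula: PMT = PV × r / (1 − (1 + r)^(−n))
Monthly rate r = 0.1395/12 = 0.011625, n = 120 months
Denominator: 1 − (1 + 0.1395/12)^(−120) = 0.750165
PMT = $458,661.45 × (0.1395/12) / 0.750165
PMT = $7,107.69 per month

PMT = PV × r / (1-(1+r)^(-n)) = $7,107.69/month


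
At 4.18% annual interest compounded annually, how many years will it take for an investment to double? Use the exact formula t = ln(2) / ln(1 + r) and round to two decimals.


Doubling condition: (1 + r)^t = 2
Take ln of both sides: t × ln(1 + r) = ln(2)
t = ln(2) / ln(1 + r)
t = 0.693147 / 0.040950
t = 16.93

t = ln(2) / ln(1 + r) = 16.93 years


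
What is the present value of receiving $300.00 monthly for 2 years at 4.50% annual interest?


Present value of an ordinary annuity: PV = PMT × (1 − (1 + r)^(−n)) / r
Monthly rate r = 0.045/12 = 0.00375, n = 24
PV = $300.00 × (1 − (1 + 0.045/12)^(−24)) / (0.045/12)
PV = $300.00 × 22.910656
PV = $6,873.20

PV = PMT × (1-(1+r)^(-n))/r = $6,873.20


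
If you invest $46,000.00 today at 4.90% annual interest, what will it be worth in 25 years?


Future value formula: FV = PV × (1 + r)^t
FV = $46,000.00 × (1 + 0.049)^25
FV = $46,000.00 × 3.3066422
FV = $152,105.54

FV = PV × (1 + r)^t = $152,105.54


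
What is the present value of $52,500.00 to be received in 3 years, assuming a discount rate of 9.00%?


Present value formula: PV = FV / (1 + r)^t
PV = $52,500.00 / (1 + 0.09)^3
PV = $52,500.00 / 1.295029
PV = $40,539.63

PV = FV / (1 + r)^t = $40,539.63


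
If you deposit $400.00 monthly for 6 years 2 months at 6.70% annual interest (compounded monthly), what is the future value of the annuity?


Future value of an ordinary annuity: FV = PMT × ((1 + r)^n − 1) / r
Monthly rate r = 0.067/12 ≈ 0.00558333, n = 74
FV = $400.00 × ((1 + 0.067/12)^74 − 1) / (0.067/12)
FV = $400.00 × 91.318368
FV = $36,527.35

FV = PMT × ((1+r)^n - 1)/r = $36,527.35


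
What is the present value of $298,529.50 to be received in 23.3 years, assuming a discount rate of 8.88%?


Present value formula: PV = FV / (1 + r)^t
PV = $298,529.50 / (1 + 0.0888)^23.3
PV = $298,529.50 / 7.259238
PV = $41,124.08

PV = FV / (1 + r)^t = $41,124.08


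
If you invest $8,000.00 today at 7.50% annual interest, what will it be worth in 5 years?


Future value formula: FV = PV × (1 + r)^t
FV = $8,000.00 × (1 + 0.075)^5
FV = $8,000.00 × 1.435629
FV = $11,485.03

FV = PV × (1 + r)^t = $11,485.03


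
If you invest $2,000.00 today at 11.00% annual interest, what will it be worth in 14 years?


Future value formula: FV = PV × (1 + r)^t
FV = $2,000.00 × (1 + 0.11)^14
FV = $2,000.00 × 4.310441
FV = $8,620.88

FV = PV × (1 + r)^t = $8,620.88


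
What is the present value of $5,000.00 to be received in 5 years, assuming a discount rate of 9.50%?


Present value formula: PV = FV / (1 + r)^t
PV = $5,000.00 / (1 + 0.095)^5
PV = $5,000.00 / 1.574239
PV = $3,176.14

PV = FV / (1 + r)^t = $3,176.14


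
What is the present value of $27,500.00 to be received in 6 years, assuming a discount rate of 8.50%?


Present value formula: PV = FV / (1 + r)^t
PV = $27,500.00 / (1 + 0.085)^6
PV = $27,500.00 / 1.6314675
PV = $16,855.99

PV = FV / (1 + r)^t = $16,855.99


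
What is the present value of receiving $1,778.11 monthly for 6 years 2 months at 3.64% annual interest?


Present value of an ordinary annuity: PV = PMT × (1 − (1 + r)^(−n)) / r
Monthly rate r = 0.0364/12 ≈ 0.00303333, n = 74
PV = $1,778.11 × (1 − (1 + 0.0364/12)^(−74)) / (0.0364/12)
PV = $1,778.11 × 66.193286
PV = $117,698.94

PV = PMT × (1-(1+r)^(-n))/r = $117,698.94


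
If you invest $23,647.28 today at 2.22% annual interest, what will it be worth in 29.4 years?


Future value formula: FV = PV × (1 + r)^t
FV = $23,647.28 × (1 + 0.0222)^29.4
FV = $23,647.28 × 1.907018
FV = $45,095.79

FV = PV × (1 + r)^t = $45,095.79


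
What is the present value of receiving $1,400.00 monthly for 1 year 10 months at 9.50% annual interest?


Present value of an ordinary annuity: PV = PMT × (1 − (1 + r)^(−n)) / r
Monthly rate r = 0.095/12 ≈ 0.00791667, n = 22
PV = $1,400.00 × (1 − (1 + 0.095/12)^(−22)) / (0.095/12)
PV = $1,400.00 × 20.117908
PV = $28,165.07

PV = PMT × (1-(1+r)^(-n))/r = $28,165.07


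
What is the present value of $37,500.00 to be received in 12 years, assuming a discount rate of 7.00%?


Present value formula: PV = FV / (1 + r)^t
PV = $37,500.00 / (1 + 0.07)^12
PV = $37,500.00 / 2.252192
PV = $16,650.45

PV = FV / (1 + r)^t = $16,650.45


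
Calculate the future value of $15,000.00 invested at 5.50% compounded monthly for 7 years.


Compound interest formula: A = P(1 + r/n)^(nt)
A = $15,000.00 × (1 + 0.055/12)^(12 × 7)
Growth factor: (1 + 0.055/12)^84 = 1.468322
A = $15,000.00 × 1.468322
A = $22,024.83

A = P(1 + r/n)^(nt) = $22,024.83


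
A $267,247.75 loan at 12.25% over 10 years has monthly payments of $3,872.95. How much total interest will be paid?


Total paid over the life of the loan = PMT × n.
Total paid = $3,872.95 × 120 = $464,754.00
Total interest = total paid − principal = $464,754.00 − $267,247.75 = $197,506.25

Total interest = (PMT × n) - PV = $197,506.25


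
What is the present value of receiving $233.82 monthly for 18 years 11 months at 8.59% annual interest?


Present value of an ordinary annuity: PV = PMT × (1 − (1 + r)^(−n)) / r
Monthly rate r = 0.0859/12 ≈ 0.00715833, n = 227
PV = $233.82 × (1 − (1 + 0.0859/12)^(−227)) / (0.0859/12)
PV = $233.82 × 112.027987
PV = $26,194.38

PV = PMT × (1-(1+r)^(-n))/r = $26,194.38


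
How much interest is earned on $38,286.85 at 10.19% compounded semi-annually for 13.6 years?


Compound interest earned = final amount − principal.
A = P(1 + r/n)^(nt) = $38,286.85 × (1 + 0.1019/2)^(2 × 13.6) = $147,938.61
Interest = A − P = $147,938.61 − $38,286.85 = $109,651.76

Interest = A - P = $109,651.76


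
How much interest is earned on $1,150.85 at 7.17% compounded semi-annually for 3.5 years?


Compound interest earned = final amount − principal.
A = P(1 + r/n)^(nt) = $1,150.85 × (1 + 0.0717/2)^(2 × 3.5) = $1,472.64
Interest = A − P = $1,472.64 − $1,150.85 = $321.79

Interest = A - P = $321.79


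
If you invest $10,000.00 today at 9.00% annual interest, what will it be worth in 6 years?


Future value formula: FV = PV × (1 + r)^t
FV = $10,000.00 × (1 + 0.09)^6
FV = $10,000.00 × 1.677100
FV = $16,771.00

FV = PV × (1 + r)^t = $16,771.00


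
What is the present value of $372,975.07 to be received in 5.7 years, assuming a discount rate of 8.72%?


Present value formula: PV = FV / (1 + r)^t
PV = $372,975.07 / (1 + 0.0872)^5.7
PV = $372,975.07 / 1.6105115
PV = $231,587.96

PV = FV / (1 + r)^t = $231,587.96


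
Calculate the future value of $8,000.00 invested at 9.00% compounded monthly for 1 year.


Compound interest formula: A = P(1 + r/n)^(nt)
A = $8,000.00 × (1 + 0.09/12)^(12 × 1)
Growth factor: (1 + 0.09/12)^12 = 1.093807
A = $8,000.00 × 1.093807
A = $8,750.46

A = P(1 + r/n)^(nt) = $8,750.46


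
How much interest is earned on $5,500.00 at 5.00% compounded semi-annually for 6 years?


Compound interest earned = final amount − principal.
A = P(1 + r/n)^(nt) = $5,500.00 × (1 + 0.05/2)^(2 × 6) = $7,396.89
Interest = A − P = $7,396.89 − $5,500.00 = $1,896.89

Interest = A - P = $1,896.89


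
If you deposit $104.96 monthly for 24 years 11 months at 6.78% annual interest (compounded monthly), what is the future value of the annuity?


Future value of an ordinary annuity: FV = PMT × ((1 + r)^n − 1) / r
Monthly rate r = 0.0678/12 = 0.00565, n = 299
FV = $104.96 × ((1 + 0.0678/12)^299 − 1) / (0.0678/12)
FV = $104.96 × 777.038948
FV = $81,558.01

FV = PMT × ((1+r)^n - 1)/r = $81,558.01


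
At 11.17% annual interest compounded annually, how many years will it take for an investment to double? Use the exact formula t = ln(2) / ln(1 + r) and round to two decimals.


Doubling condition: (1 + r)^t = 2
Take ln of both sides: t × ln(1 + r) = ln(2)
t = ln(2) / ln(1 + r)
t = 0.693147 / 0.105890
t = 6.55

t = ln(2) / ln(1 + r) = 6.55 years


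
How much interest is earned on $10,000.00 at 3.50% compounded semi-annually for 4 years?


Compound interest earned = final amount − principal.
A = P(1 + r/n)^(nt) = $10,000.00 × (1 + 0.035/2)^(2 × 4) = $11,488.82
Interest = A − P = $11,488.82 − $10,000.00 = $1,488.82

Interest = A - P = $1,488.82


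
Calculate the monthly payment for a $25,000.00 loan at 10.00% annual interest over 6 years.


Loan payment formula: PMT = PV × r / (1 − (1 + r)^(−n))
Monthly rate r = 0.1/12 ≈ 0.00833333, n = 72 months
Denominator: 1 − (1 + 0.1/12)^(−72) = 0.449822
PMT = $25,000.00 × (0.1/12) / 0.449822
PMT = $463.15 per month

PMT = PV × r / (1-(1+r)^(-n)) = $463.15/month


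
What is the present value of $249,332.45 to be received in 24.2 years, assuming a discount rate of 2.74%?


Present value formula: PV = FV / (1 + r)^t
PV = $249,332.45 / (1 + 0.0274)^24.2
PV = $249,332.45 / 1.923523
PV = $129,622.81

PV = FV / (1 + r)^t = $129,622.81


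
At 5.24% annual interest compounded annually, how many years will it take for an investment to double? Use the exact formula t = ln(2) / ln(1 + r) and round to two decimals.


Doubling condition: (1 + r)^t = 2
Take ln of both sides: t × ln(1 + r) = ln(2)
t = ln(2) / ln(1 + r)
t = 0.693147 / 0.051073
t = 13.57

t = ln(2) / ln(1 + r) = 13.57 years


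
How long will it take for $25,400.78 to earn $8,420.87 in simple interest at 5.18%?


Rearrange the simple interest formula for t:
I = P × r × t  ⇒  t = I / (P × r)
t = $8,420.87 / ($25,400.78 × 0.0518)
t = 6.4

t = I/(P×r) = 6.4 years


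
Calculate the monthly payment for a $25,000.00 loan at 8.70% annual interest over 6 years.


Loan payment formula: PMT = PV × r / (1 − (1 + r)^(−n))
Monthly rate r = 0.087/12 = 0.00725, n = 72 months
Denominator: 1 − (1 + 0.087/12)^(−72) = 0.405549
PMT = $25,000.00 × (0.087/12) / 0.405549
PMT = $446.93 per month

PMT = PV × r / (1-(1+r)^(-n)) = $446.93/month


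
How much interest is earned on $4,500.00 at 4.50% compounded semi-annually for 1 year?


Compound interest earned = final amount − principal.
A = P(1 + r/n)^(nt) = $4,500.00 × (1 + 0.045/2)^(2 × 1) = $4,704.78
Interest = A − P = $4,704.78 − $4,500.00 = $204.78

Interest = A - P = $204.78


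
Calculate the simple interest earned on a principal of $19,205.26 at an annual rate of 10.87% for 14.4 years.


Simple interest formula: I = P × r × t
I = $19,205.26 × 0.1087 × 14.4
I = $30,061.61

I = P × r × t = $30,061.61
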